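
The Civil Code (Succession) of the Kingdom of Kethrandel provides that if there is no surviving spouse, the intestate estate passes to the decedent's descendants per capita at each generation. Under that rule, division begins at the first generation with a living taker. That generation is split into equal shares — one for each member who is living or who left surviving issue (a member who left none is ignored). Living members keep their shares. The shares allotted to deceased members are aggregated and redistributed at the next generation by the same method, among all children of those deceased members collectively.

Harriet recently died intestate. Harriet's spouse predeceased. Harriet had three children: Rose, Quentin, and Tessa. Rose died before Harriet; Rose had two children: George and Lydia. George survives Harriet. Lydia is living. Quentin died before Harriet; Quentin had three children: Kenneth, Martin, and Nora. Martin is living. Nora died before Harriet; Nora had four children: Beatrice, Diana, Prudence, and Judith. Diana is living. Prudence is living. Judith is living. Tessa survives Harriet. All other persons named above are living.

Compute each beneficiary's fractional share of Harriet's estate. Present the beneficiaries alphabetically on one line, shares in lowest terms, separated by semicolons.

Beatrice 1/30; Diana 1/30; George 2/15; Judith 1/30; Kenneth 2/15; Lydia 2/15; Martin 2/15; Prudence 1/30; Tessa 1/3

There is no surviving spouse, so the entire estate passes to Harriet's descendants per capita at each generation.
At generation 1 (Rose, Quentin, Tessa) there are 3 shares of (1)/3 = 1/3 each.
Living: Tessa — each takes 1/3.
Deceased: Rose and Quentin. Their combined 2/3 is pooled and carried to generation 2.
At generation 2 (George, Lydia, Kenneth, Martin, Nora) there are 5 shares of (2/3)/5 = 2/15 each.
Living: George, Lydia, Kenneth, and Martin — each takes 2/15.
Deceased: Nora. That 2/15 share is carried to generation 3.
At generation 3 (Beatrice, Diana, Prudence, Judith) there are 4 shares of (2/15)/4 = 1/30 each.
Living: Beatrice, Diana, Prudence, and Judith — each takes 1/30.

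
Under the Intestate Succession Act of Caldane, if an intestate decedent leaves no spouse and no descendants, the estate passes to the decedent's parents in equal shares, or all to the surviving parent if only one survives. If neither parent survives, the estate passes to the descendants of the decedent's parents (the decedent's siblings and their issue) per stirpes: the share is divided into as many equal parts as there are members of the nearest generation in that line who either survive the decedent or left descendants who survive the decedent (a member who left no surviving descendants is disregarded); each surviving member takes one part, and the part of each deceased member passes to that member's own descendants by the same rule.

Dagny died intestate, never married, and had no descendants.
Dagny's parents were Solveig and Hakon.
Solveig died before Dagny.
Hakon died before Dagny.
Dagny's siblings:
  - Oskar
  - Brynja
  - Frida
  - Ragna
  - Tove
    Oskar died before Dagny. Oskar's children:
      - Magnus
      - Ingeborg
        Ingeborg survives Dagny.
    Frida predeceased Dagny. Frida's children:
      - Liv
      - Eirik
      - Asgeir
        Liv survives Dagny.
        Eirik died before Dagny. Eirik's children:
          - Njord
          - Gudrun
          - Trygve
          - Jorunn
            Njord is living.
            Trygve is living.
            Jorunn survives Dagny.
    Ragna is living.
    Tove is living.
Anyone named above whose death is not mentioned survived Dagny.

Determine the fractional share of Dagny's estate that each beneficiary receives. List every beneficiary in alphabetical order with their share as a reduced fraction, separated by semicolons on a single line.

Asgeir 1/15; Brynja 1/5; Gudrun 1/60; Ingeborg 1/10; Jorunn 1/60; Liv 1/15; Magnus 1/10; Njord 1/60; Ragna 1/5; Tove 1/5; Trygve 1/60

Neither parent survives and there are no descendants, so the estate passes to Dagny's siblings and their issue per stirpes.
The estate is divided into 5 equal shares of 1/5 among Oskar, Brynja, Frida, Ragna, Tove.
Oskar predeceased; the 1/5 allotted to Oskar's branch passes to Oskar's issue by representation.
The 1/5 is divided into 2 equal shares of 1/10 among Magnus, Ingeborg.
Magnus is living and takes 1/10.
Ingeborg is living and takes 1/10.
Brynja is living and takes 1/5.
Frida predeceased; the 1/5 allotted to Frida's branch passes to Frida's issue by representation.
The 1/5 is divided into 3 equal shares of 1/15 among Liv, Eirik, Asgeir.
Liv is living and takes 1/15.
Eirik predeceased; the 1/15 allotted to Eirik's branch passes to Eirik's issue by representation.
The 1/15 is divided into 4 equal shares of 1/60 among Njord, Gudrun, Trygve, Jorunn.
Njord is living and takes 1/60.
Gudrun is living and takes 1/60.
Trygve is living and takes 1/60.
Jorunn is living and takes 1/60.
Asgeir is living and takes 1/15.
Ragna is living and takes 1/5.
Tove is living and takes 1/5.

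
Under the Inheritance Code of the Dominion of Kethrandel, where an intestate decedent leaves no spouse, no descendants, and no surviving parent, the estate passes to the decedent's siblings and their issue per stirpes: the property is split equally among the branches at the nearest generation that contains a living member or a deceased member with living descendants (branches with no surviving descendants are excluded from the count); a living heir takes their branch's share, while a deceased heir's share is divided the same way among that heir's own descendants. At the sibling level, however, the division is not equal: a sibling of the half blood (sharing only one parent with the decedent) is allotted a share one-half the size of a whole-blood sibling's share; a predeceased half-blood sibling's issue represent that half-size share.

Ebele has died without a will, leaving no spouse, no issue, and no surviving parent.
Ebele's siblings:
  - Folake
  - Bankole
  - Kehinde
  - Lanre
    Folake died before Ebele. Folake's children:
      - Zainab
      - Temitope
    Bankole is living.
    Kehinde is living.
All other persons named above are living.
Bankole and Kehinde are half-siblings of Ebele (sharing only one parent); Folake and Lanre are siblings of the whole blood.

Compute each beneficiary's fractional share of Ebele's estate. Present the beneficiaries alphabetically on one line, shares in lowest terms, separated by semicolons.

No spouse, descendants, or parent survives, so the estate passes to Ebele's siblings per stirpes.
Half-blood siblings count for one-half the weight of whole-blood siblings at the initial division.
Dividing 1 in proportion to weights (total weight 3): Folake (weight 1) → 1/3; Bankole (weight 1/2) → 1/6; Kehinde (weight 1/2) → 1/6; Lanre (weight 1) → 1/3.
Folake predeceased; the 1/3 allotted to Folake's branch passes to Folake's issue by representation.
The 1/3 is divided into 2 equal shares of 1/6 among Zainab, Temitope.
Zainab is living and takes 1/6.
Temitope is living and takes 1/6.
Bankole is living and takes 1/6.
Kehinde is living and takes 1/6.
Lanre is living and takes 1/3.

Bankole 1/6; Kehinde 1/6; Lanre 1/3; Temitope 1/6; Zainab 1/6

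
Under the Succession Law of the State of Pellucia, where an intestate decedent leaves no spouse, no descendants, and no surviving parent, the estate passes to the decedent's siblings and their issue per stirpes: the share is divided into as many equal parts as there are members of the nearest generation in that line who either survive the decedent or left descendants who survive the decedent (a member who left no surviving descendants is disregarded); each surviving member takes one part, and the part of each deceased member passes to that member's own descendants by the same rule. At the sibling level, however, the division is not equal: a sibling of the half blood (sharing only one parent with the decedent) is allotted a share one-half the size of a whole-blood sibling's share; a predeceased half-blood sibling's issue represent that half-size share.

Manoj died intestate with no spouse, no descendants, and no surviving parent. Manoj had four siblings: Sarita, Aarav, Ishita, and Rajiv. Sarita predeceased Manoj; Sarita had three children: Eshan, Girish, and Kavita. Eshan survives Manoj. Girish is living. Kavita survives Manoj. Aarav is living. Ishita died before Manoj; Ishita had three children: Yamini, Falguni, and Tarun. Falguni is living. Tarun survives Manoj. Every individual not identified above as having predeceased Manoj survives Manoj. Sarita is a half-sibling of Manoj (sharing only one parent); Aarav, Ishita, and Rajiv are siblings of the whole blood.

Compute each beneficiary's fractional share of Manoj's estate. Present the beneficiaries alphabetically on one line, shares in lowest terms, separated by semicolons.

No spouse, descendants, or parent survives, so the estate passes to Manoj's siblings per stirpes.
Half-blood siblings count for one-half the weight of whole-blood siblings at the initial division.
Dividing 1 in proportion to weights (total weight 7/2): Sarita (weight 1/2) → 1/7; Aarav (weight 1) → 2/7; Ishita (weight 1) → 2/7; Rajiv (weight 1) → 2/7.
Sarita predeceased; the 1/7 allotted to Sarita's branch passes to Sarita's issue by representation.
The 1/7 is divided into 3 equal shares of 1/21 among Eshan, Girish, Kavita.
Eshan is living and takes 1/21.
Girish is living and takes 1/21.
Kavita is living and takes 1/21.
Aarav is living and takes 2/7.
Ishita predeceased; the 2/7 allotted to Ishita's branch passes to Ishita's issue by representation.
The 2/7 is divided into 3 equal shares of 2/21 among Yamini, Falguni, Tarun.
Yamini is living and takes 2/21.
Falguni is living and takes 2/21.
Tarun is living and takes 2/21.
Rajiv is living and takes 2/7.

Aarav 2/7; Eshan 1/21; Falguni 2/21; Girish 1/21; Kavita 1/21; Rajiv 2/7; Tarun 2/21; Yamini 2/21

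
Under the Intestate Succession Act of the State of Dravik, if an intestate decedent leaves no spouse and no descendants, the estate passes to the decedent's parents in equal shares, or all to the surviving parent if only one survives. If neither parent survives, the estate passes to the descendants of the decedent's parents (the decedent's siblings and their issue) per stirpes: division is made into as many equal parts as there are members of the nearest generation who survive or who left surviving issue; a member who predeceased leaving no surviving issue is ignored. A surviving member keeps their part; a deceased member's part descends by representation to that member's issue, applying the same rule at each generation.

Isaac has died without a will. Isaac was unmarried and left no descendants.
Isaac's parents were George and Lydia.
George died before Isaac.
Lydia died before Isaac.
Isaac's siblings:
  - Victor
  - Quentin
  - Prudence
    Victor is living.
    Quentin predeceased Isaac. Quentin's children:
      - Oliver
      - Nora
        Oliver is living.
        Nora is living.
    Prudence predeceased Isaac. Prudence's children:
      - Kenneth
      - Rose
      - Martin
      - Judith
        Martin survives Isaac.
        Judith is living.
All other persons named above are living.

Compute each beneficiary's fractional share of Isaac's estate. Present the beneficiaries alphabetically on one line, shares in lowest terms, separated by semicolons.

Neither parent survives and there are no descendants, so the estate passes to Isaac's siblings and their issue per stirpes.
The estate is divided into 3 equal shares of 1/3 among Victor, Quentin, Prudence.
Victor is living and takes 1/3.
Quentin predeceased; the 1/3 allotted to Quentin's branch passes to Quentin's issue by representation.
The 1/3 is divided into 2 equal shares of 1/6 among Oliver, Nora.
Oliver is living and takes 1/6.
Nora is living and takes 1/6.
Prudence predeceased; the 1/3 allotted to Prudence's branch passes to Prudence's issue by representation.
The 1/3 is divided into 4 equal shares of 1/12 among Kenneth, Rose, Martin, Judith.
Kenneth is living and takes 1/12.
Rose is living and takes 1/12.
Martin is living and takes 1/12.
Judith is living and takes 1/12.

Judith 1/12; Kenneth 1/12; Martin 1/12; Nora 1/6; Oliver 1/6; Rose 1/12; Victor 1/3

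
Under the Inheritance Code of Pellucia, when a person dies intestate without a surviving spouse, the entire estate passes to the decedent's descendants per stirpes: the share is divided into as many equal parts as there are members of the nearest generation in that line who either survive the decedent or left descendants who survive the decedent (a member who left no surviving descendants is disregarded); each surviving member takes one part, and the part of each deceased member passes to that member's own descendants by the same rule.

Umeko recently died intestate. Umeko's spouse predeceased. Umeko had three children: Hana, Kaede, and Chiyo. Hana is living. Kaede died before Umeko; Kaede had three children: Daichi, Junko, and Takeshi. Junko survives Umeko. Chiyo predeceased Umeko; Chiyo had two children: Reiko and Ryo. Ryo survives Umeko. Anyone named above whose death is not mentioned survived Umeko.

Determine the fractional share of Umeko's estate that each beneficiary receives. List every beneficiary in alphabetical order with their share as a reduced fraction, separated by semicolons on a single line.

Daichi 1/9; Hana 1/3; Junko 1/9; Reiko 1/6; Ryo 1/6; Takeshi 1/9

There is no surviving spouse, so the entire estate passes to Umeko's descendants per stirpes.
The estate is divided into 3 equal shares of 1/3 among Hana, Kaede, Chiyo.
Hana is living and takes 1/3.
Kaede predeceased; the 1/3 allotted to Kaede's branch passes to Kaede's issue by representation.
The 1/3 is divided into 3 equal shares of 1/9 among Daichi, Junko, Takeshi.
Daichi is living and takes 1/9.
Junko is living and takes 1/9.
Takeshi is living and takes 1/9.
Chiyo predeceased; the 1/3 allotted to Chiyo's branch passes to Chiyo's issue by representation.
The 1/3 is divided into 2 equal shares of 1/6 among Reiko, Ryo.
Reiko is living and takes 1/6.
Ryo is living and takes 1/6.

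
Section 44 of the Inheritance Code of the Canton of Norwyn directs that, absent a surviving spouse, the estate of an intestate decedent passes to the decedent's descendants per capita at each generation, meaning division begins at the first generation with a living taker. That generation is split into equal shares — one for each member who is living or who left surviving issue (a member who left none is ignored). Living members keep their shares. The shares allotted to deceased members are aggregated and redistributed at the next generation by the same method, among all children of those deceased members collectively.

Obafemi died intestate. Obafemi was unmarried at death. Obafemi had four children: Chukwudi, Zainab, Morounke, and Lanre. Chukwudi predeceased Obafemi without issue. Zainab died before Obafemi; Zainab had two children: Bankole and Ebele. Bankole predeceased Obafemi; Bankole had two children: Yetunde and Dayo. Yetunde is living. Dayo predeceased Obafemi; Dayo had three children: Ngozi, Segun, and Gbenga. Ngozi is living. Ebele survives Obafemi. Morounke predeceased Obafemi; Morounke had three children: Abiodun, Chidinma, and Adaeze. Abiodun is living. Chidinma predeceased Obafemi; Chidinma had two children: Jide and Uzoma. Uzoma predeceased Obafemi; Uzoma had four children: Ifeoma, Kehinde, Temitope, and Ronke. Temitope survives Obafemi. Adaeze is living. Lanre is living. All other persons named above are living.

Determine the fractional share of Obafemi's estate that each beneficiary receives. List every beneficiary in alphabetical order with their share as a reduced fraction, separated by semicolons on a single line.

There is no surviving spouse, so the entire estate passes to Obafemi's descendants per capita at each generation.
At generation 1 (Zainab, Morounke, Lanre) there are 3 shares of (1)/3 = 1/3 each.
Living: Lanre — each takes 1/3.
Deceased: Zainab and Morounke. Their combined 2/3 is pooled and carried to generation 2.
At generation 2 (Bankole, Ebele, Abiodun, Chidinma, Adaeze) there are 5 shares of (2/3)/5 = 2/15 each.
Living: Ebele, Abiodun, and Adaeze — each takes 2/15.
Deceased: Bankole and Chidinma. Their combined 4/15 is pooled and carried to generation 3.
At generation 3 (Yetunde, Dayo, Jide, Uzoma) there are 4 shares of (4/15)/4 = 1/15 each.
Living: Yetunde and Jide — each takes 1/15.
Deceased: Dayo and Uzoma. Their combined 2/15 is pooled and carried to generation 4.
At generation 4 (Ngozi, Segun, Gbenga, Ifeoma, Kehinde, Temitope, Ronke) there are 7 shares of (2/15)/7 = 2/105 each.
Living: Ngozi, Segun, Gbenga, Ifeoma, Kehinde, Temitope, and Ronke — each takes 2/105.

Abiodun 2/15; Adaeze 2/15; Ebele 2/15; Gbenga 2/105; Ifeoma 2/105; Jide 1/15; Kehinde 2/105; Lanre 1/3; Ngozi 2/105; Ronke 2/105; Segun 2/105; Temitope 2/105; Yetunde 1/15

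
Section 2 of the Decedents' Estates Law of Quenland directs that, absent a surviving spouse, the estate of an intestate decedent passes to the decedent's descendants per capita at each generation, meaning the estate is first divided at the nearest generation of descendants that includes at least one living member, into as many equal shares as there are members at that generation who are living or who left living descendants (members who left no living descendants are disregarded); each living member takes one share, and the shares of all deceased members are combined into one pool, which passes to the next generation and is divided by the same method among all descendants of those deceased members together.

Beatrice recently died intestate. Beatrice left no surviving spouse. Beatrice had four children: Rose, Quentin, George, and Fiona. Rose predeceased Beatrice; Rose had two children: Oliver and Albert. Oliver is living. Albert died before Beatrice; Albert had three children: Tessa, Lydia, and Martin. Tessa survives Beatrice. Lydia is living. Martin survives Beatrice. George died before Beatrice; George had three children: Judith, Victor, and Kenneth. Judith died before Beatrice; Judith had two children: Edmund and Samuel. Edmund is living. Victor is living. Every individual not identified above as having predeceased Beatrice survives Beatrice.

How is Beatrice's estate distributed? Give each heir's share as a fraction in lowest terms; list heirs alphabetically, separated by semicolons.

Edmund 1/25; Fiona 1/4; Kenneth 1/10; Lydia 1/25; Martin 1/25; Oliver 1/10; Quentin 1/4; Samuel 1/25; Tessa 1/25; Victor 1/10

There is no surviving spouse, so the entire estate passes to Beatrice's descendants per capita at each generation.
At generation 1 (Rose, Quentin, George, Fiona) there are 4 shares of (1)/4 = 1/4 each.
Living: Quentin and Fiona — each takes 1/4.
Deceased: Rose and George. Their combined 1/2 is pooled and carried to generation 2.
At generation 2 (Oliver, Albert, Judith, Victor, Kenneth) there are 5 shares of (1/2)/5 = 1/10 each.
Living: Oliver, Victor, and Kenneth — each takes 1/10.
Deceased: Albert and Judith. Their combined 1/5 is pooled and carried to generation 3.
At generation 3 (Tessa, Lydia, Martin, Edmund, Samuel) there are 5 shares of (1/5)/5 = 1/25 each.
Living: Tessa, Lydia, Martin, Edmund, and Samuel — each takes 1/25.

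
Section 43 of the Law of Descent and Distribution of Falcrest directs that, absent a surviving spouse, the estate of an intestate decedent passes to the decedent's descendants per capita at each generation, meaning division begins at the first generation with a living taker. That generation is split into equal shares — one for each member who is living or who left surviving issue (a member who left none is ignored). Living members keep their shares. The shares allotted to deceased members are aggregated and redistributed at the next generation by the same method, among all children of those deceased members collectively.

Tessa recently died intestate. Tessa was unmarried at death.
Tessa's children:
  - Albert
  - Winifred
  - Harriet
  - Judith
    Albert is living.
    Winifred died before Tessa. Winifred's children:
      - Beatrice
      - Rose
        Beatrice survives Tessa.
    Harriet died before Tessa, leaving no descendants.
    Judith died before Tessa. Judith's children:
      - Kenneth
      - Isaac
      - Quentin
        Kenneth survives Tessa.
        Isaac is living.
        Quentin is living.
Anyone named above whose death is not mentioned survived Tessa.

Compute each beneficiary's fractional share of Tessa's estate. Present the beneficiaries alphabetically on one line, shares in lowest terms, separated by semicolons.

There is no surviving spouse, so the entire estate passes to Tessa's descendants per capita at each generation.
At generation 1 (Albert, Winifred, Judith) there are 3 shares of (1)/3 = 1/3 each.
Living: Albert — each takes 1/3.
Deceased: Winifred and Judith. Their combined 2/3 is pooled and carried to generation 2.
At generation 2 (Beatrice, Rose, Kenneth, Isaac, Quentin) there are 5 shares of (2/3)/5 = 2/15 each.
Living: Beatrice, Rose, Kenneth, Isaac, and Quentin — each takes 2/15.

Albert 1/3; Beatrice 2/15; Isaac 2/15; Kenneth 2/15; Quentin 2/15; Rose 2/15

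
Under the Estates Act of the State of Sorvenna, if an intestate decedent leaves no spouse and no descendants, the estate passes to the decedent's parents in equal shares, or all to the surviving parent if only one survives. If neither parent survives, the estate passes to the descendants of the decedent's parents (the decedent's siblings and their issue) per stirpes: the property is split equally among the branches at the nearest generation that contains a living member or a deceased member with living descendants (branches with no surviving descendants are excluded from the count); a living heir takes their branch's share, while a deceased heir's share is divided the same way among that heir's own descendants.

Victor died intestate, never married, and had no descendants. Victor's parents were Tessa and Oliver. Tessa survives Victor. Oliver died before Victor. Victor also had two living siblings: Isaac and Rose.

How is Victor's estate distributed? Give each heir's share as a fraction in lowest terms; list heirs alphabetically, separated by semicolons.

Tessa 1

Only one parent, Tessa, survives, so Tessa takes the entire estate. The siblings take nothing because a surviving parent has priority.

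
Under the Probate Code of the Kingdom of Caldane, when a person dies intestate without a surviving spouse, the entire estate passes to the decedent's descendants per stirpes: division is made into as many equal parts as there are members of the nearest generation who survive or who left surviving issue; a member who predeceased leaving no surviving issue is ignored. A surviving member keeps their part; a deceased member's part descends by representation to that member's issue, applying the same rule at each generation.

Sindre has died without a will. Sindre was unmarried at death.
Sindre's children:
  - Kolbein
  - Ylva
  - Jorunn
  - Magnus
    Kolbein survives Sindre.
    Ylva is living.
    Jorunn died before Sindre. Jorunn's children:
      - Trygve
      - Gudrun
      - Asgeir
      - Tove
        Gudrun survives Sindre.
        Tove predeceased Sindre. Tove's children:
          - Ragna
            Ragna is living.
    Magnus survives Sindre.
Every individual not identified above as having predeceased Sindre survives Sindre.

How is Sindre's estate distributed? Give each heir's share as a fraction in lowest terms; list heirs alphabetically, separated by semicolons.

There is no surviving spouse, so the entire estate passes to Sindre's descendants per stirpes.
The estate is divided into 4 equal shares of 1/4 among Kolbein, Ylva, Jorunn, Magnus.
Kolbein is living and takes 1/4.
Ylva is living and takes 1/4.
Jorunn predeceased; the 1/4 allotted to Jorunn's branch passes to Jorunn's issue by representation.
The 1/4 is divided into 4 equal shares of 1/16 among Trygve, Gudrun, Asgeir, Tove.
Trygve is living and takes 1/16.
Gudrun is living and takes 1/16.
Asgeir is living and takes 1/16.
Tove predeceased; the 1/16 allotted to Tove's branch passes to Tove's issue by representation.
Ragna is the sole taker at this level and receives the full 1/16.
Magnus is living and takes 1/4.

Asgeir 1/16; Gudrun 1/16; Kolbein 1/4; Magnus 1/4; Ragna 1/16; Trygve 1/16; Ylva 1/4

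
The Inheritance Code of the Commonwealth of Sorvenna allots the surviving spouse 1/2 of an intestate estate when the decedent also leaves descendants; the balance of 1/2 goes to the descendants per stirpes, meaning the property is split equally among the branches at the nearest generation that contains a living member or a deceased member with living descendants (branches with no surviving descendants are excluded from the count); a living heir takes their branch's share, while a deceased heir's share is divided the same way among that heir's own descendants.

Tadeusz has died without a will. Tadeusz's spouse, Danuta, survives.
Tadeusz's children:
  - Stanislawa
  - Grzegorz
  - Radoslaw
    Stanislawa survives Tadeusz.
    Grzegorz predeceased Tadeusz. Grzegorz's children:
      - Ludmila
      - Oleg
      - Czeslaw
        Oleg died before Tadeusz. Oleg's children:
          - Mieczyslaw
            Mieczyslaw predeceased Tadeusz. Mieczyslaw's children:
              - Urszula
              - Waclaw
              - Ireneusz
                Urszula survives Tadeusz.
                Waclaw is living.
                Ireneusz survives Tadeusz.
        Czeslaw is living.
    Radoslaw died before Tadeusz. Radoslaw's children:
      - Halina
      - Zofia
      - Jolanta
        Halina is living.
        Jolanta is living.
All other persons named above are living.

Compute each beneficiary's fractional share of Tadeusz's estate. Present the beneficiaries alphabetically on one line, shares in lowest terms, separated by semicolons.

Czeslaw 1/18; Danuta 1/2; Halina 1/18; Ireneusz 1/54; Jolanta 1/18; Ludmila 1/18; Stanislawa 1/6; Urszula 1/54; Waclaw 1/54; Zofia 1/18

Danuta, as surviving spouse, takes 1/2.
The remaining 1/2 passes to Tadeusz's descendants per stirpes.
The 1/2 is divided into 3 equal shares of 1/6 among Stanislawa, Grzegorz, Radoslaw.
Stanislawa is living and takes 1/6.
Grzegorz predeceased; the 1/6 allotted to Grzegorz's branch passes to Grzegorz's issue by representation.
The 1/6 is divided into 3 equal shares of 1/18 among Ludmila, Oleg, Czeslaw.
Ludmila is living and takes 1/18.
Oleg predeceased; the 1/18 allotted to Oleg's branch passes to Oleg's issue by representation.
Mieczyslaw's line is the sole branch at this level, so the full 1/18 passes to Mieczyslaw's issue by representation.
The 1/18 is divided into 3 equal shares of 1/54 among Urszula, Waclaw, Ireneusz.
Urszula is living and takes 1/54.
Waclaw is living and takes 1/54.
Ireneusz is living and takes 1/54.
Czeslaw is living and takes 1/18.
Radoslaw predeceased; the 1/6 allotted to Radoslaw's branch passes to Radoslaw's issue by representation.
The 1/6 is divided into 3 equal shares of 1/18 among Halina, Zofia, Jolanta.
Halina is living and takes 1/18.
Zofia is living and takes 1/18.
Jolanta is living and takes 1/18.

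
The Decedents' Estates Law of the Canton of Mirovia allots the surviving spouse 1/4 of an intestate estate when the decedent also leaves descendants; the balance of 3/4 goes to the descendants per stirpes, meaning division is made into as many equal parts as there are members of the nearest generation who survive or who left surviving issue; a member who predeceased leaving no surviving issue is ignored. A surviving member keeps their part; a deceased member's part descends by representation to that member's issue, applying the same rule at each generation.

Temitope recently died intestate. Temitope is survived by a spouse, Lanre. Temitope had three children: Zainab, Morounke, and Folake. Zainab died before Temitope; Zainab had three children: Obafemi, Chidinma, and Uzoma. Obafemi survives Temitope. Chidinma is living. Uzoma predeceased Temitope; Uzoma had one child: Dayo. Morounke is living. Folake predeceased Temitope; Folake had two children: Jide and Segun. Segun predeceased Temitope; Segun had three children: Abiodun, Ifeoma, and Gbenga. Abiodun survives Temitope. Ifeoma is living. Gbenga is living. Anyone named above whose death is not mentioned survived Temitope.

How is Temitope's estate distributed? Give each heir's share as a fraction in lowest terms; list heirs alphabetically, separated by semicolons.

Lanre, as surviving spouse, takes 1/4.
The remaining 3/4 passes to Temitope's descendants per stirpes.
The 3/4 is divided into 3 equal shares of 1/4 among Zainab, Morounke, Folake.
Zainab predeceased; the 1/4 allotted to Zainab's branch passes to Zainab's issue by representation.
The 1/4 is divided into 3 equal shares of 1/12 among Obafemi, Chidinma, Uzoma.
Obafemi is living and takes 1/12.
Chidinma is living and takes 1/12.
Uzoma predeceased; the 1/12 allotted to Uzoma's branch passes to Uzoma's issue by representation.
Dayo is the sole taker at this level and receives the full 1/12.
Morounke is living and takes 1/4.
Folake predeceased; the 1/4 allotted to Folake's branch passes to Folake's issue by representation.
The 1/4 is divided into 2 equal shares of 1/8 among Jide, Segun.
Jide is living and takes 1/8.
Segun predeceased; the 1/8 allotted to Segun's branch passes to Segun's issue by representation.
The 1/8 is divided into 3 equal shares of 1/24 among Abiodun, Ifeoma, Gbenga.
Abiodun is living and takes 1/24.
Ifeoma is living and takes 1/24.
Gbenga is living and takes 1/24.

Abiodun 1/24; Chidinma 1/12; Dayo 1/12; Gbenga 1/24; Ifeoma 1/24; Jide 1/8; Lanre 1/4; Morounke 1/4; Obafemi 1/12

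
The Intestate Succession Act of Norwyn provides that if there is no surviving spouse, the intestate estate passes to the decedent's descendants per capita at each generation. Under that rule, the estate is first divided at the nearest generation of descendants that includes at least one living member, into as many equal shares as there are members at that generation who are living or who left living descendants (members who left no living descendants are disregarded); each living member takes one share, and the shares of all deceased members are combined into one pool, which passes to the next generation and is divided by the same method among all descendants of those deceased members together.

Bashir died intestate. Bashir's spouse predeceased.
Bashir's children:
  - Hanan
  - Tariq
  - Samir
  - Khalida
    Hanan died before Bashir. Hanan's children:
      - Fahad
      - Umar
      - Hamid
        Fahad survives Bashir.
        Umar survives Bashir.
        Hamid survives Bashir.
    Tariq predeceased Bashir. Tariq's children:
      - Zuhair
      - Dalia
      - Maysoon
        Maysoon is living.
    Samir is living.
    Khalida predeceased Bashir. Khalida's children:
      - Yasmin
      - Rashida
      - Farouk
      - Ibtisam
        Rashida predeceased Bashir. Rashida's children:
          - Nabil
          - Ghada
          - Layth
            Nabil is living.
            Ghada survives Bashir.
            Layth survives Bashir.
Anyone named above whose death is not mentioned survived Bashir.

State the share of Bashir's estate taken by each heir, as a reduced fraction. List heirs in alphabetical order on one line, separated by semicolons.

There is no surviving spouse, so the entire estate passes to Bashir's descendants per capita at each generation.
At generation 1 (Hanan, Tariq, Samir, Khalida) there are 4 shares of (1)/4 = 1/4 each.
Living: Samir — each takes 1/4.
Deceased: Hanan, Tariq, and Khalida. Their combined 3/4 is pooled and carried to generation 2.
At generation 2 (Fahad, Umar, Hamid, Zuhair, Dalia, Maysoon, Yasmin, Rashida, Farouk, Ibtisam) there are 10 shares of (3/4)/10 = 3/40 each.
Living: Fahad, Umar, Hamid, Zuhair, Dalia, Maysoon, Yasmin, Farouk, and Ibtisam — each takes 3/40.
Deceased: Rashida. That 3/40 share is carried to generation 3.
At generation 3 (Nabil, Ghada, Layth) there are 3 shares of (3/40)/3 = 1/40 each.
Living: Nabil, Ghada, and Layth — each takes 1/40.

Dalia 3/40; Fahad 3/40; Farouk 3/40; Ghada 1/40; Hamid 3/40; Ibtisam 3/40; Layth 1/40; Maysoon 3/40; Nabil 1/40; Samir 1/4; Umar 3/40; Yasmin 3/40; Zuhair 3/40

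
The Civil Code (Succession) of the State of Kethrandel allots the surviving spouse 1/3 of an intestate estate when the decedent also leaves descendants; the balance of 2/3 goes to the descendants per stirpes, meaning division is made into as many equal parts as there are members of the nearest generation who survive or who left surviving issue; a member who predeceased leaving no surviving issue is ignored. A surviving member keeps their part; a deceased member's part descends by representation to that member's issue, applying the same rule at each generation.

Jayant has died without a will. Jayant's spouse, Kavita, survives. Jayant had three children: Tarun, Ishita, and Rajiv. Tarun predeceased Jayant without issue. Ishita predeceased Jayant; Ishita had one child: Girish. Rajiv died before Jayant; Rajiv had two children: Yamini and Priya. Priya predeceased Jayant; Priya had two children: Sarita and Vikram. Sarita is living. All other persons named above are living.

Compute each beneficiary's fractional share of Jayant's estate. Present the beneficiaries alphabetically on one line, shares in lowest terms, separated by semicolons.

Girish 1/3; Kavita 1/3; Sarita 1/12; Vikram 1/12; Yamini 1/6

Kavita, as surviving spouse, takes 1/3.
The remaining 2/3 passes to Jayant's descendants per stirpes.
Tarun left no surviving issue, so that branch lapses and is disregarded.
The 2/3 is divided into 2 equal shares of 1/3 among Ishita, Rajiv.
Ishita predeceased; the 1/3 allotted to Ishita's branch passes to Ishita's issue by representation.
Girish is the sole taker at this level and receives the full 1/3.
Rajiv predeceased; the 1/3 allotted to Rajiv's branch passes to Rajiv's issue by representation.
The 1/3 is divided into 2 equal shares of 1/6 among Yamini, Priya.
Yamini is living and takes 1/6.
Priya predeceased; the 1/6 allotted to Priya's branch passes to Priya's issue by representation.
The 1/6 is divided into 2 equal shares of 1/12 among Sarita, Vikram.
Sarita is living and takes 1/12.
Vikram is living and takes 1/12.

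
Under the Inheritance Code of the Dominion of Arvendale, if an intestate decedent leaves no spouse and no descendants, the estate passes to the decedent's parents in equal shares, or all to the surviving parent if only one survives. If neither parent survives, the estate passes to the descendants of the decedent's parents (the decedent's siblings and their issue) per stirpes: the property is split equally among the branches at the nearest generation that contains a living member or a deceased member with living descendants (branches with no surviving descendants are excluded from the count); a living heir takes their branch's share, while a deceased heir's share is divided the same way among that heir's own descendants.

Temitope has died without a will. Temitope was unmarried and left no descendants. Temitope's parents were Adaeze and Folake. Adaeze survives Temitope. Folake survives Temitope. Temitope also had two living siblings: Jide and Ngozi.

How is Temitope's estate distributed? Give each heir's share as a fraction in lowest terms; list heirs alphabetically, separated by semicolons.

Both parents survive, so Adaeze and Folake each take 1/2. The siblings take nothing because a surviving parent has priority.

Adaeze 1/2; Folake 1/2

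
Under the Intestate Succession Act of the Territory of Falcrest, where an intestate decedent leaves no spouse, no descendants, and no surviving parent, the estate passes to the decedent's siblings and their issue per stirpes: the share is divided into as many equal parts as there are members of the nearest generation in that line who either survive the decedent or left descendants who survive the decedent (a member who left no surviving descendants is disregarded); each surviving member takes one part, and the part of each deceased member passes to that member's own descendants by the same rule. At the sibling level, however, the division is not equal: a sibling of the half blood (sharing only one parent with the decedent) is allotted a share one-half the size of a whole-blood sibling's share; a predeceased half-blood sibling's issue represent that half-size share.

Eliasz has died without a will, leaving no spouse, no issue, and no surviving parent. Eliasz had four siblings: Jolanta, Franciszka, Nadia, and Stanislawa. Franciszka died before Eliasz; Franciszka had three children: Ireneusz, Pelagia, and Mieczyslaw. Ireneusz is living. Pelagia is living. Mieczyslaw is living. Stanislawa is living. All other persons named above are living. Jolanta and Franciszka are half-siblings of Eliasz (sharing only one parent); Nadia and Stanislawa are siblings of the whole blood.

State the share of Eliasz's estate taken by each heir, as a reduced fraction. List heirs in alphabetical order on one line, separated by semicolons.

No spouse, descendants, or parent survives, so the estate passes to Eliasz's siblings per stirpes.
Half-blood siblings count for one-half the weight of whole-blood siblings at the initial division.
Dividing 1 in proportion to weights (total weight 3): Jolanta (weight 1/2) → 1/6; Franciszka (weight 1/2) → 1/6; Nadia (weight 1) → 1/3; Stanislawa (weight 1) → 1/3.
Jolanta is living and takes 1/6.
Franciszka predeceased; the 1/6 allotted to Franciszka's branch passes to Franciszka's issue by representation.
The 1/6 is divided into 3 equal shares of 1/18 among Ireneusz, Pelagia, Mieczyslaw.
Ireneusz is living and takes 1/18.
Pelagia is living and takes 1/18.
Mieczyslaw is living and takes 1/18.
Nadia is living and takes 1/3.
Stanislawa is living and takes 1/3.

Ireneusz 1/18; Jolanta 1/6; Mieczyslaw 1/18; Nadia 1/3; Pelagia 1/18; Stanislawa 1/3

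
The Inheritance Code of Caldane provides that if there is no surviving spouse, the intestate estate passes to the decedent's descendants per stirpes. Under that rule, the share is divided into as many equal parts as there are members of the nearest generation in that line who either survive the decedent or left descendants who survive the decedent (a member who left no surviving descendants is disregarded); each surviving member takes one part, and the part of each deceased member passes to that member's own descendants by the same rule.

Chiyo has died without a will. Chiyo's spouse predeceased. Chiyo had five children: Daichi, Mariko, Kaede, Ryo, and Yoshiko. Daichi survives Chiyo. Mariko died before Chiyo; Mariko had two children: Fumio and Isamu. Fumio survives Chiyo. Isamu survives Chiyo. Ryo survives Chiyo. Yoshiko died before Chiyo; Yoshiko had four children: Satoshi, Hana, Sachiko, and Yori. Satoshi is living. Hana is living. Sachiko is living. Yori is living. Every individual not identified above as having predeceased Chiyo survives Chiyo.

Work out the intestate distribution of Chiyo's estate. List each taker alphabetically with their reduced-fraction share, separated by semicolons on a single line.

Daichi 1/5; Fumio 1/10; Hana 1/20; Isamu 1/10; Kaede 1/5; Ryo 1/5; Sachiko 1/20; Satoshi 1/20; Yori 1/20

There is no surviving spouse, so the entire estate passes to Chiyo's descendants per stirpes.
The estate is divided into 5 equal shares of 1/5 among Daichi, Mariko, Kaede, Ryo, Yoshiko.
Daichi is living and takes 1/5.
Mariko predeceased; the 1/5 allotted to Mariko's branch passes to Mariko's issue by representation.
The 1/5 is divided into 2 equal shares of 1/10 among Fumio, Isamu.
Fumio is living and takes 1/10.
Isamu is living and takes 1/10.
Kaede is living and takes 1/5.
Ryo is living and takes 1/5.
Yoshiko predeceased; the 1/5 allotted to Yoshiko's branch passes to Yoshiko's issue by representation.
The 1/5 is divided into 4 equal shares of 1/20 among Satoshi, Hana, Sachiko, Yori.
Satoshi is living and takes 1/20.
Hana is living and takes 1/20.
Sachiko is living and takes 1/20.
Yori is living and takes 1/20.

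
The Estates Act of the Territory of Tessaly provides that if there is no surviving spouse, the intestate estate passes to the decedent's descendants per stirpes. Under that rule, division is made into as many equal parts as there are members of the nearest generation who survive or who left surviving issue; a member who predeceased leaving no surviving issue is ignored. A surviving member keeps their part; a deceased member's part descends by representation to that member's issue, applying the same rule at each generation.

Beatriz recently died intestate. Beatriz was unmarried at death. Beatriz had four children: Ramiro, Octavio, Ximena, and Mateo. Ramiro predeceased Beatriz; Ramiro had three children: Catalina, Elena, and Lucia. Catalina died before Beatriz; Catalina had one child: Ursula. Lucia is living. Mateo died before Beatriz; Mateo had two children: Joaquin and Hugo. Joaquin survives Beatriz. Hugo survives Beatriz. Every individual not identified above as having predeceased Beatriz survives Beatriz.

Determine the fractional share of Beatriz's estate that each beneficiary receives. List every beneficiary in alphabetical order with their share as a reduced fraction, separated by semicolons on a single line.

There is no surviving spouse, so the entire estate passes to Beatriz's descendants per stirpes.
The estate is divided into 4 equal shares of 1/4 among Ramiro, Octavio, Ximena, Mateo.
Ramiro predeceased; the 1/4 allotted to Ramiro's branch passes to Ramiro's issue by representation.
The 1/4 is divided into 3 equal shares of 1/12 among Catalina, Elena, Lucia.
Catalina predeceased; the 1/12 allotted to Catalina's branch passes to Catalina's issue by representation.
Ursula is the sole taker at this level and receives the full 1/12.
Elena is living and takes 1/12.
Lucia is living and takes 1/12.
Octavio is living and takes 1/4.
Ximena is living and takes 1/4.
Mateo predeceased; the 1/4 allotted to Mateo's branch passes to Mateo's issue by representation.
The 1/4 is divided into 2 equal shares of 1/8 among Joaquin, Hugo.
Joaquin is living and takes 1/8.
Hugo is living and takes 1/8.

Elena 1/12; Hugo 1/8; Joaquin 1/8; Lucia 1/12; Octavio 1/4; Ursula 1/12; Ximena 1/4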